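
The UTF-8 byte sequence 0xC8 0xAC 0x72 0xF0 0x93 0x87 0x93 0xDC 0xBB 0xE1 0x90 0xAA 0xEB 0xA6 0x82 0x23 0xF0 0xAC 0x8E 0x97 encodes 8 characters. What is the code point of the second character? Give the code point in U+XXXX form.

Offset 0: leading byte 0xC8 = 11001000 → 2-byte char #1 = C8 AC.
Offset 2: leading byte 0x72 = 01110010 → 1-byte char #2 = 72.
Leading byte 0x72 = 01110010 matches 0xxxxxxx → 1-byte sequence.
Byte 1: 0x72 = 01110010, payload 1110010 (7 bits).
Concatenate: 1110010 = 0x72 (7 bits → U+0072).

U+0072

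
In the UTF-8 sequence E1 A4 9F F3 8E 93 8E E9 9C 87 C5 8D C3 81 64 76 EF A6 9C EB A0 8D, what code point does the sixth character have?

U+0064

Offset 0: leading byte 0xE1 = 11100001 → 3-byte char #1 = E1 A4 9F.
Offset 3: leading byte 0xF3 = 11110011 → 4-byte char #2 = F3 8E 93 8E.
Offset 7: leading byte 0xE9 = 11101001 → 3-byte char #3 = E9 9C 87.
Offset 10: leading byte 0xC5 = 11000101 → 2-byte char #4 = C5 8D.
Offset 12: leading byte 0xC3 = 11000011 → 2-byte char #5 = C3 81.
Offset 14: leading byte 0x64 = 01100100 → 1-byte char #6 = 64.
Leading byte 0x64 = 01100100 matches 0xxxxxxx → 1-byte sequence.
Byte 1: 0x64 = 01100100, payload 1100100 (7 bits).
Concatenate: 1100100 = 0x64 (7 bits → U+0064).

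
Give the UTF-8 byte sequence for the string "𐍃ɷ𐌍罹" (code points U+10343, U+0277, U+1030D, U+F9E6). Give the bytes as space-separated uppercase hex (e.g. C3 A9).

F0 90 8D 83 C9 B7 F0 90 8C 8D EF A7 A6

U+10343: 4-byte form → F0 90 8D 83.
U+0277: 2-byte form → C9 B7.
U+1030D: 4-byte form → F0 90 8C 8D.
U+F9E6: 3-byte form → EF A7 A6.
Concatenated (13 bytes): F0 90 8D 83 C9 B7 F0 90 8C 8D EF A7 A6.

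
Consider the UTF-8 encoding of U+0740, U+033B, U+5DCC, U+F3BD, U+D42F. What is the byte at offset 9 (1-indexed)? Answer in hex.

0x8E

1-indexed offset 9 is 0-indexed offset 8.
U+0740 → 2-byte form DD 80 at offsets 0–1.
U+033B → 2-byte form CC BB at offsets 2–3.
U+5DCC → 3-byte form E5 B7 8C at offsets 4–6.
U+F3BD → 3-byte form EF 8E BD at offsets 7–9.
Offset 8 falls in char 4's range; it's byte 2 of EF 8E BD = 0x8E.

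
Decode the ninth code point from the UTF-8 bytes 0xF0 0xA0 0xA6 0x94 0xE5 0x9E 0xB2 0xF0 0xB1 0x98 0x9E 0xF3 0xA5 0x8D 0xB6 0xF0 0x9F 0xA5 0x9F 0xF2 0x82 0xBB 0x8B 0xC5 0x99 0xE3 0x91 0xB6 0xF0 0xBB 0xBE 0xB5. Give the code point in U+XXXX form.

Offset 0: leading byte 0xF0 = 11110000 → 4-byte char #1 = F0 A0 A6 94.
Offset 4: leading byte 0xE5 = 11100101 → 3-byte char #2 = E5 9E B2.
Offset 7: leading byte 0xF0 = 11110000 → 4-byte char #3 = F0 B1 98 9E.
Offset 11: leading byte 0xF3 = 11110011 → 4-byte char #4 = F3 A5 8D B6.
Offset 15: leading byte 0xF0 = 11110000 → 4-byte char #5 = F0 9F A5 9F.
Offset 19: leading byte 0xF2 = 11110010 → 4-byte char #6 = F2 82 BB 8B.
Offset 23: leading byte 0xC5 = 11000101 → 2-byte char #7 = C5 99.
Offset 25: leading byte 0xE3 = 11100011 → 3-byte char #8 = E3 91 B6.
Offset 28: leading byte 0xF0 = 11110000 → 4-byte char #9 = F0 BB BE B5.
Leading byte 0xF0 = 11110000 matches 11110xxx → 4-byte sequence.
Byte 1: 0xF0 = 11110000, payload 000 (3 bits).
Byte 2: 0xBB = 10111011 (10xxxxxx ✓), payload 111011.
Byte 3: 0xBE = 10111110 (10xxxxxx ✓), payload 111110.
Byte 4: 0xB5 = 10110101 (10xxxxxx ✓), payload 110101.
Concatenate: 000111011111110110101 = 0x3BFB5 (21 bits → U+3BFB5).

U+3BFB5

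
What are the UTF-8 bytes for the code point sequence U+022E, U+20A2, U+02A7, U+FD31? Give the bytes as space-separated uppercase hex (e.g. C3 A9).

U+022E: 2-byte form → C8 AE.
U+20A2: 3-byte form → E2 82 A2.
U+02A7: 2-byte form → CA A7.
U+FD31: 3-byte form → EF B4 B1.
Concatenated (10 bytes): C8 AE E2 82 A2 CA A7 EF B4 B1.

C8 AE E2 82 A2 CA A7 EF B4 B1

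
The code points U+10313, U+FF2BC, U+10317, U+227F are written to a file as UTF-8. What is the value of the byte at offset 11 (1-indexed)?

0x8C

1-indexed offset 11 is 0-indexed offset 10.
U+10313 → 4-byte form F0 90 8C 93 at offsets 0–3.
U+FF2BC → 4-byte form F3 BF 8A BC at offsets 4–7.
U+10317 → 4-byte form F0 90 8C 97 at offsets 8–11.
Offset 10 falls in char 3's range; it's byte 3 of F0 90 8C 97 = 0x8C.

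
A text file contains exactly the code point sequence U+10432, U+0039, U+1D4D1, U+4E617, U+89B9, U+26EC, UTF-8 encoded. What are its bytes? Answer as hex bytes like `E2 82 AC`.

U+10432: 4-byte form → F0 90 90 B2.
U+0039: 1-byte form → 39.
U+1D4D1: 4-byte form → F0 9D 93 91.
U+4E617: 4-byte form → F1 8E 98 97.
U+89B9: 3-byte form → E8 A6 B9.
U+26EC: 3-byte form → E2 9B AC.
Concatenated (19 bytes): F0 90 90 B2 39 F0 9D 93 91 F1 8E 98 97 E8 A6 B9 E2 9B AC.

F0 90 90 B2 39 F0 9D 93 91 F1 8E 98 97 E8 A6 B9 E2 9B AC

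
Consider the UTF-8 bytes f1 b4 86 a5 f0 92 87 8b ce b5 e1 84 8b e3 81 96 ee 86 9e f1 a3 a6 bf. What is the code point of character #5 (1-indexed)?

U+3056

Offset 0: leading byte 0xF1 = 11110001 → 4-byte char #1 = F1 B4 86 A5.
Offset 4: leading byte 0xF0 = 11110000 → 4-byte char #2 = F0 92 87 8B.
Offset 8: leading byte 0xCE = 11001110 → 2-byte char #3 = CE B5.
Offset 10: leading byte 0xE1 = 11100001 → 3-byte char #4 = E1 84 8B.
Offset 13: leading byte 0xE3 = 11100011 → 3-byte char #5 = E3 81 96.
Leading byte 0xE3 = 11100011 matches 1110xxxx → 3-byte sequence.
Byte 1: 0xE3 = 11100011, payload 0011 (4 bits).
Byte 2: 0x81 = 10000001 (10xxxxxx ✓), payload 000001.
Byte 3: 0x96 = 10010110 (10xxxxxx ✓), payload 010110.
Concatenate: 0011000001010110 = 0x3056 (16 bits → U+3056).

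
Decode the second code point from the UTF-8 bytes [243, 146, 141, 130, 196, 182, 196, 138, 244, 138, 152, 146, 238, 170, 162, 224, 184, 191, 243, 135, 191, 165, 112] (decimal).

Offset 0: leading byte 0xF3 = 11110011 → 4-byte char #1 = F3 92 8D 82.
Offset 4: leading byte 0xC4 = 11000100 → 2-byte char #2 = C4 B6.
Leading byte 0xC4 = 11000100 matches 110xxxxx → 2-byte sequence.
Byte 1: 0xC4 = 11000100, payload 00100 (5 bits).
Byte 2: 0xB6 = 10110110 (10xxxxxx ✓), payload 110110.
Concatenate: 00100110110 = 0x136 (11 bits → U+0136).

U+0136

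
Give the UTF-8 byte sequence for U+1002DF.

F4 80 8B 9F

U+1002DF = 0x1002DF = 1049311 decimal. In range U+10000–U+10FFFF → 4-byte form: 11110xxx 10xxxxxx 10xxxxxx 10xxxxxx.
Binary (21 bits): 100000000001011011111.
Split 3+6+6+6: 100 | 000000 | 001011 | 011111.
Byte 1: 11110100 = 0xF4.
Byte 2: 10000000 = 0x80.
Byte 3: 10001011 = 0x8B.
Byte 4: 10011111 = 0x9F.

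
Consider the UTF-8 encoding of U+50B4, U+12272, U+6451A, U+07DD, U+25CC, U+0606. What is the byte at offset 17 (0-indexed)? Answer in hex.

U+50B4 → 3-byte form E5 82 B4 at offsets 0–2.
U+12272 → 4-byte form F0 92 89 B2 at offsets 3–6.
U+6451A → 4-byte form F1 A4 94 9A at offsets 7–10.
U+07DD → 2-byte form DF 9D at offsets 11–12.
U+25CC → 3-byte form E2 97 8C at offsets 13–15.
U+0606 → 2-byte form D8 86 at offsets 16–17.
Offset 17 falls in char 6's range; it's byte 2 of D8 86 = 0x86.

0x86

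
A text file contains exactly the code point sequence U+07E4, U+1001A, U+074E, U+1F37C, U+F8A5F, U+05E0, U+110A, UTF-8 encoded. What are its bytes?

U+07E4: 2-byte form → DF A4.
U+1001A: 4-byte form → F0 90 80 9A.
U+074E: 2-byte form → DD 8E.
U+1F37C: 4-byte form → F0 9F 8D BC.
U+F8A5F: 4-byte form → F3 B8 A9 9F.
U+05E0: 2-byte form → D7 A0.
U+110A: 3-byte form → E1 84 8A.
Concatenated (21 bytes): DF A4 F0 90 80 9A DD 8E F0 9F 8D BC F3 B8 A9 9F D7 A0 E1 84 8A.

DF A4 F0 90 80 9A DD 8E F0 9F 8D BC F3 B8 A9 9F D7 A0 E1 84 8A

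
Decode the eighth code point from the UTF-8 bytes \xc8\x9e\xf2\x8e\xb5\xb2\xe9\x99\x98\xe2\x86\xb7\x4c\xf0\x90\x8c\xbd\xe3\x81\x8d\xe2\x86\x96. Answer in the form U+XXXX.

U+2196

Offset 0: leading byte 0xC8 = 11001000 → 2-byte char #1 = C8 9E.
Offset 2: leading byte 0xF2 = 11110010 → 4-byte char #2 = F2 8E B5 B2.
Offset 6: leading byte 0xE9 = 11101001 → 3-byte char #3 = E9 99 98.
Offset 9: leading byte 0xE2 = 11100010 → 3-byte char #4 = E2 86 B7.
Offset 12: leading byte 0x4C = 01001100 → 1-byte char #5 = 4C.
Offset 13: leading byte 0xF0 = 11110000 → 4-byte char #6 = F0 90 8C BD.
Offset 17: leading byte 0xE3 = 11100011 → 3-byte char #7 = E3 81 8D.
Offset 20: leading byte 0xE2 = 11100010 → 3-byte char #8 = E2 86 96.
Leading byte 0xE2 = 11100010 matches 1110xxxx → 3-byte sequence.
Byte 1: 0xE2 = 11100010, payload 0010 (4 bits).
Byte 2: 0x86 = 10000110 (10xxxxxx ✓), payload 000110.
Byte 3: 0x96 = 10010110 (10xxxxxx ✓), payload 010110.
Concatenate: 0010000110010110 = 0x2196 (16 bits → U+2196).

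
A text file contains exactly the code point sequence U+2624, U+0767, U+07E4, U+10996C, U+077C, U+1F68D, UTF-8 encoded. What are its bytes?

E2 98 A4 DD A7 DF A4 F4 89 A5 AC DD BC F0 9F 9A 8D

U+2624: 3-byte form → E2 98 A4.
U+0767: 2-byte form → DD A7.
U+07E4: 2-byte form → DF A4.
U+10996C: 4-byte form → F4 89 A5 AC.
U+077C: 2-byte form → DD BC.
U+1F68D: 4-byte form → F0 9F 9A 8D.
Concatenated (17 bytes): E2 98 A4 DD A7 DF A4 F4 89 A5 AC DD BC F0 9F 9A 8D.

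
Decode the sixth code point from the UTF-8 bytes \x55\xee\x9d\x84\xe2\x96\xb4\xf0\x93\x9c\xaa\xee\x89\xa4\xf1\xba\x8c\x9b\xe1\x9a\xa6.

Offset 0: leading byte 0x55 = 01010101 → 1-byte char #1 = 55.
Offset 1: leading byte 0xEE = 11101110 → 3-byte char #2 = EE 9D 84.
Offset 4: leading byte 0xE2 = 11100010 → 3-byte char #3 = E2 96 B4.
Offset 7: leading byte 0xF0 = 11110000 → 4-byte char #4 = F0 93 9C AA.
Offset 11: leading byte 0xEE = 11101110 → 3-byte char #5 = EE 89 A4.
Offset 14: leading byte 0xF1 = 11110001 → 4-byte char #6 = F1 BA 8C 9B.
Leading byte 0xF1 = 11110001 matches 11110xxx → 4-byte sequence.
Byte 1: 0xF1 = 11110001, payload 001 (3 bits).
Byte 2: 0xBA = 10111010 (10xxxxxx ✓), payload 111010.
Byte 3: 0x8C = 10001100 (10xxxxxx ✓), payload 001100.
Byte 4: 0x9B = 10011011 (10xxxxxx ✓), payload 011011.
Concatenate: 001111010001100011011 = 0x7A31B (21 bits → U+7A31B).

U+7A31B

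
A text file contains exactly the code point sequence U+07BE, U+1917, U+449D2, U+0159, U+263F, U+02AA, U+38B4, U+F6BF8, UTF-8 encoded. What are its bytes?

U+07BE: 2-byte form → DE BE.
U+1917: 3-byte form → E1 A4 97.
U+449D2: 4-byte form → F1 84 A7 92.
U+0159: 2-byte form → C5 99.
U+263F: 3-byte form → E2 98 BF.
U+02AA: 2-byte form → CA AA.
U+38B4: 3-byte form → E3 A2 B4.
U+F6BF8: 4-byte form → F3 B6 AF B8.
Concatenated (23 bytes): DE BE E1 A4 97 F1 84 A7 92 C5 99 E2 98 BF CA AA E3 A2 B4 F3 B6 AF B8.

DE BE E1 A4 97 F1 84 A7 92 C5 99 E2 98 BF CA AA E3 A2 B4 F3 B6 AF B8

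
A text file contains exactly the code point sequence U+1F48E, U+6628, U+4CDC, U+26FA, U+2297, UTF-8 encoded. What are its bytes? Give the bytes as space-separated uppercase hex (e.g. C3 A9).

F0 9F 92 8E E6 98 A8 E4 B3 9C E2 9B BA E2 8A 97

U+1F48E: 4-byte form → F0 9F 92 8E.
U+6628: 3-byte form → E6 98 A8.
U+4CDC: 3-byte form → E4 B3 9C.
U+26FA: 3-byte form → E2 9B BA.
U+2297: 3-byte form → E2 8A 97.
Concatenated (16 bytes): F0 9F 92 8E E6 98 A8 E4 B3 9C E2 9B BA E2 8A 97.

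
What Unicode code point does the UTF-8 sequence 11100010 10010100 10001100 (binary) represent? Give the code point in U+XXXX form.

U+250C

Leading byte 0xE2 = 11100010 matches 1110xxxx → 3-byte sequence.
Byte 1: 0xE2 = 11100010, payload 0010 (4 bits).
Byte 2: 0x94 = 10010100 (10xxxxxx ✓), payload 010100.
Byte 3: 0x8C = 10001100 (10xxxxxx ✓), payload 001100.
Concatenate: 0010010100001100 = 0x250C (16 bits → U+250C).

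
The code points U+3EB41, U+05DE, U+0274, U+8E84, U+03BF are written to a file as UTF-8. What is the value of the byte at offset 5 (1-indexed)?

0xD7

1-indexed offset 5 is 0-indexed offset 4.
U+3EB41 → 4-byte form F0 BE AD 81 at offsets 0–3.
U+05DE → 2-byte form D7 9E at offsets 4–5.
Offset 4 falls in char 2's range; it's byte 1 of D7 9E = 0xD7.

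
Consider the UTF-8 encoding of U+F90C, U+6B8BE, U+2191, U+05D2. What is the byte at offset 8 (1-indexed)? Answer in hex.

1-indexed offset 8 is 0-indexed offset 7.
U+F90C → 3-byte form EF A4 8C at offsets 0–2.
U+6B8BE → 4-byte form F1 AB A2 BE at offsets 3–6.
U+2191 → 3-byte form E2 86 91 at offsets 7–9.
Offset 7 falls in char 3's range; it's byte 1 of E2 86 91 = 0xE2.

0xE2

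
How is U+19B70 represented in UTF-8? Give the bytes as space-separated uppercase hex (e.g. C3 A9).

U+19B70 = 0x19B70 = 105328 decimal. In range U+10000–U+10FFFF → 4-byte form: 11110xxx 10xxxxxx 10xxxxxx 10xxxxxx.
Binary (21 bits): 000011001101101110000.
Split 3+6+6+6: 000 | 011001 | 101101 | 110000.
Byte 1: 11110000 = 0xF0.
Byte 2: 10011001 = 0x99.
Byte 3: 10101101 = 0xAD.
Byte 4: 10110000 = 0xB0.

F0 99 AD B0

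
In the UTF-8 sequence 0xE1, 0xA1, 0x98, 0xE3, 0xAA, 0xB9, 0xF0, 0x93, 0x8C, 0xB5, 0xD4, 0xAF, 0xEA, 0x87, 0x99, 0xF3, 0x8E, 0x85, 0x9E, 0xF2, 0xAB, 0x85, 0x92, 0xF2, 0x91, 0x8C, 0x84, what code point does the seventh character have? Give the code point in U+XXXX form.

U+AB152

Offset 0: leading byte 0xE1 = 11100001 → 3-byte char #1 = E1 A1 98.
Offset 3: leading byte 0xE3 = 11100011 → 3-byte char #2 = E3 AA B9.
Offset 6: leading byte 0xF0 = 11110000 → 4-byte char #3 = F0 93 8C B5.
Offset 10: leading byte 0xD4 = 11010100 → 2-byte char #4 = D4 AF.
Offset 12: leading byte 0xEA = 11101010 → 3-byte char #5 = EA 87 99.
Offset 15: leading byte 0xF3 = 11110011 → 4-byte char #6 = F3 8E 85 9E.
Offset 19: leading byte 0xF2 = 11110010 → 4-byte char #7 = F2 AB 85 92.
Leading byte 0xF2 = 11110010 matches 11110xxx → 4-byte sequence.
Byte 1: 0xF2 = 11110010, payload 010 (3 bits).
Byte 2: 0xAB = 10101011 (10xxxxxx ✓), payload 101011.
Byte 3: 0x85 = 10000101 (10xxxxxx ✓), payload 000101.
Byte 4: 0x92 = 10010010 (10xxxxxx ✓), payload 010010.
Concatenate: 010101011000101010010 = 0xAB152 (21 bits → U+AB152).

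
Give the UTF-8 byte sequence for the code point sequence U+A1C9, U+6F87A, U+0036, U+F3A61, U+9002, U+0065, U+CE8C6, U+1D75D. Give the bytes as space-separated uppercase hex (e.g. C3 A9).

U+A1C9: 3-byte form → EA 87 89.
U+6F87A: 4-byte form → F1 AF A1 BA.
U+0036: 1-byte form → 36.
U+F3A61: 4-byte form → F3 B3 A9 A1.
U+9002: 3-byte form → E9 80 82.
U+0065: 1-byte form → 65.
U+CE8C6: 4-byte form → F3 8E A3 86.
U+1D75D: 4-byte form → F0 9D 9D 9D.
Concatenated (24 bytes): EA 87 89 F1 AF A1 BA 36 F3 B3 A9 A1 E9 80 82 65 F3 8E A3 86 F0 9D 9D 9D.

EA 87 89 F1 AF A1 BA 36 F3 B3 A9 A1 E9 80 82 65 F3 8E A3 86 F0 9D 9D 9D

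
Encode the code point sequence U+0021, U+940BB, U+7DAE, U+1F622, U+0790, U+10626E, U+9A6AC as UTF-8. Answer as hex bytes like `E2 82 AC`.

U+0021: 1-byte form → 21.
U+940BB: 4-byte form → F2 94 82 BB.
U+7DAE: 3-byte form → E7 B6 AE.
U+1F622: 4-byte form → F0 9F 98 A2.
U+0790: 2-byte form → DE 90.
U+10626E: 4-byte form → F4 86 89 AE.
U+9A6AC: 4-byte form → F2 9A 9A AC.
Concatenated (22 bytes): 21 F2 94 82 BB E7 B6 AE F0 9F 98 A2 DE 90 F4 86 89 AE F2 9A 9A AC.

21 F2 94 82 BB E7 B6 AE F0 9F 98 A2 DE 90 F4 86 89 AE F2 9A 9A AC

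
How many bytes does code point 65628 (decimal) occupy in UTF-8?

U+1005C = 0x1005C. UTF-8 uses 1 byte below 0x80, 2 below 0x800, 3 below 0x10000, 4 up to 0x10FFFF. 0x1005C is in U+10000–U+10FFFF → 4 bytes.

4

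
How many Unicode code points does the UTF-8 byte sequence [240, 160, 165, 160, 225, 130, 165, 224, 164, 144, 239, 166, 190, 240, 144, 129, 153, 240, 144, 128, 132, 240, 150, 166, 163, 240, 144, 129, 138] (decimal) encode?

Byte at offset 0: 0xF0 = 11110000 → 4-byte char (#1). Advance 4.
Byte at offset 4: 0xE1 = 11100001 → 3-byte char (#2). Advance 3.
Byte at offset 7: 0xE0 = 11100000 → 3-byte char (#3). Advance 3.
Byte at offset 10: 0xEF = 11101111 → 3-byte char (#4). Advance 3.
Byte at offset 13: 0xF0 = 11110000 → 4-byte char (#5). Advance 4.
Byte at offset 17: 0xF0 = 11110000 → 4-byte char (#6). Advance 4.
Byte at offset 21: 0xF0 = 11110000 → 4-byte char (#7). Advance 4.
Byte at offset 25: 0xF0 = 11110000 → 4-byte char (#8). Advance 4.
Reached end at offset 29 after 8 code points.

8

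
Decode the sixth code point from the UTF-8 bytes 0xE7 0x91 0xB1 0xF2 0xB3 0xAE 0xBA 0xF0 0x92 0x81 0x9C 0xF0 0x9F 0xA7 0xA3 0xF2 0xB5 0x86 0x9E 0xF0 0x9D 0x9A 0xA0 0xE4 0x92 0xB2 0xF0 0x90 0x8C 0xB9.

U+1D6A0

Offset 0: leading byte 0xE7 = 11100111 → 3-byte char #1 = E7 91 B1.
Offset 3: leading byte 0xF2 = 11110010 → 4-byte char #2 = F2 B3 AE BA.
Offset 7: leading byte 0xF0 = 11110000 → 4-byte char #3 = F0 92 81 9C.
Offset 11: leading byte 0xF0 = 11110000 → 4-byte char #4 = F0 9F A7 A3.
Offset 15: leading byte 0xF2 = 11110010 → 4-byte char #5 = F2 B5 86 9E.
Offset 19: leading byte 0xF0 = 11110000 → 4-byte char #6 = F0 9D 9A A0.
Leading byte 0xF0 = 11110000 matches 11110xxx → 4-byte sequence.
Byte 1: 0xF0 = 11110000, payload 000 (3 bits).
Byte 2: 0x9D = 10011101 (10xxxxxx ✓), payload 011101.
Byte 3: 0x9A = 10011010 (10xxxxxx ✓), payload 011010.
Byte 4: 0xA0 = 10100000 (10xxxxxx ✓), payload 100000.
Concatenate: 000011101011010100000 = 0x1D6A0 (21 bits → U+1D6A0).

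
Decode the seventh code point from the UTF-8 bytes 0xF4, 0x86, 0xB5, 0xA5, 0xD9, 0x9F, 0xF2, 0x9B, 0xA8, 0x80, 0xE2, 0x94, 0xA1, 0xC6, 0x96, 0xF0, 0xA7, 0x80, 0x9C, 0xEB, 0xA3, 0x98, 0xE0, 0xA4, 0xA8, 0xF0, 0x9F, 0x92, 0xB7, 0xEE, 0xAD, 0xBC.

U+B8D8

Offset 0: leading byte 0xF4 = 11110100 → 4-byte char #1 = F4 86 B5 A5.
Offset 4: leading byte 0xD9 = 11011001 → 2-byte char #2 = D9 9F.
Offset 6: leading byte 0xF2 = 11110010 → 4-byte char #3 = F2 9B A8 80.
Offset 10: leading byte 0xE2 = 11100010 → 3-byte char #4 = E2 94 A1.
Offset 13: leading byte 0xC6 = 11000110 → 2-byte char #5 = C6 96.
Offset 15: leading byte 0xF0 = 11110000 → 4-byte char #6 = F0 A7 80 9C.
Offset 19: leading byte 0xEB = 11101011 → 3-byte char #7 = EB A3 98.
Leading byte 0xEB = 11101011 matches 1110xxxx → 3-byte sequence.
Byte 1: 0xEB = 11101011, payload 1011 (4 bits).
Byte 2: 0xA3 = 10100011 (10xxxxxx ✓), payload 100011.
Byte 3: 0x98 = 10011000 (10xxxxxx ✓), payload 011000.
Concatenate: 1011100011011000 = 0xB8D8 (16 bits → U+B8D8).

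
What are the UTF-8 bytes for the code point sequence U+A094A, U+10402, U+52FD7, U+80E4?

F2 A0 A5 8A F0 90 90 82 F1 92 BF 97 E8 83 A4

U+A094A: 4-byte form → F2 A0 A5 8A.
U+10402: 4-byte form → F0 90 90 82.
U+52FD7: 4-byte form → F1 92 BF 97.
U+80E4: 3-byte form → E8 83 A4.
Concatenated (15 bytes): F2 A0 A5 8A F0 90 90 82 F1 92 BF 97 E8 83 A4.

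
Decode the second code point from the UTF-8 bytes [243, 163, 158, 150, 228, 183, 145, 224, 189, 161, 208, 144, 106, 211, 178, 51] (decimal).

Offset 0: leading byte 0xF3 = 11110011 → 4-byte char #1 = F3 A3 9E 96.
Offset 4: leading byte 0xE4 = 11100100 → 3-byte char #2 = E4 B7 91.
Leading byte 0xE4 = 11100100 matches 1110xxxx → 3-byte sequence.
Byte 1: 0xE4 = 11100100, payload 0100 (4 bits).
Byte 2: 0xB7 = 10110111 (10xxxxxx ✓), payload 110111.
Byte 3: 0x91 = 10010001 (10xxxxxx ✓), payload 010001.
Concatenate: 0100110111010001 = 0x4DD1 (16 bits → U+4DD1).

U+4DD1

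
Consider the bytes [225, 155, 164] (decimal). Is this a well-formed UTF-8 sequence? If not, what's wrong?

valid

Leading byte 0xE1 = 11100001 → 3-byte form.
Continuation bytes 0x9B=10011011, 0xA4=10100100 all match 10xxxxxx.
Decoded value 0x16E4 is ≥ 0x800 (shortest form) and not a surrogate.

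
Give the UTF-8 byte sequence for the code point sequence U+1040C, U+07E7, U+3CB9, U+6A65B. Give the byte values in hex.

F0 90 90 8C DF A7 E3 B2 B9 F1 AA 99 9B

U+1040C: 4-byte form → F0 90 90 8C.
U+07E7: 2-byte form → DF A7.
U+3CB9: 3-byte form → E3 B2 B9.
U+6A65B: 4-byte form → F1 AA 99 9B.
Concatenated (13 bytes): F0 90 90 8C DF A7 E3 B2 B9 F1 AA 99 9B.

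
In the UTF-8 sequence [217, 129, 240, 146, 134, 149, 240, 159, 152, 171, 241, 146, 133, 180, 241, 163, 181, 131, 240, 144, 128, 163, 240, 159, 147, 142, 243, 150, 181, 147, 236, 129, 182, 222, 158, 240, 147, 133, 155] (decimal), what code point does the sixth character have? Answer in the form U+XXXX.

U+10023

Offset 0: leading byte 0xD9 = 11011001 → 2-byte char #1 = D9 81.
Offset 2: leading byte 0xF0 = 11110000 → 4-byte char #2 = F0 92 86 95.
Offset 6: leading byte 0xF0 = 11110000 → 4-byte char #3 = F0 9F 98 AB.
Offset 10: leading byte 0xF1 = 11110001 → 4-byte char #4 = F1 92 85 B4.
Offset 14: leading byte 0xF1 = 11110001 → 4-byte char #5 = F1 A3 B5 83.
Offset 18: leading byte 0xF0 = 11110000 → 4-byte char #6 = F0 90 80 A3.
Leading byte 0xF0 = 11110000 matches 11110xxx → 4-byte sequence.
Byte 1: 0xF0 = 11110000, payload 000 (3 bits).
Byte 2: 0x90 = 10010000 (10xxxxxx ✓), payload 010000.
Byte 3: 0x80 = 10000000 (10xxxxxx ✓), payload 000000.
Byte 4: 0xA3 = 10100011 (10xxxxxx ✓), payload 100011.
Concatenate: 000010000000000100011 = 0x10023 (21 bits → U+10023).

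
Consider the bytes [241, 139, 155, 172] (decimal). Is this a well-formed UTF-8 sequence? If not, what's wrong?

Leading byte 0xF1 = 11110001 → 4-byte form.
Continuation bytes 0x8B=10001011, 0x9B=10011011, 0xAC=10101100 all match 10xxxxxx.
Decoded value 0x4B6EC is ≥ 0x10000 (shortest form) and not a surrogate.

valid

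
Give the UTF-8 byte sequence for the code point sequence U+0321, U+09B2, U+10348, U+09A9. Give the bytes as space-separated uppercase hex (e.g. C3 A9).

CC A1 E0 A6 B2 F0 90 8D 88 E0 A6 A9

U+0321: 2-byte form → CC A1.
U+09B2: 3-byte form → E0 A6 B2.
U+10348: 4-byte form → F0 90 8D 88.
U+09A9: 3-byte form → E0 A6 A9.
Concatenated (12 bytes): CC A1 E0 A6 B2 F0 90 8D 88 E0 A6 A9.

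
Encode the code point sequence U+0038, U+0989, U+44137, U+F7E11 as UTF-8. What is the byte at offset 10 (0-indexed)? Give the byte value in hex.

U+0038 → 1-byte form 38 at offsets 0–0.
U+0989 → 3-byte form E0 A6 89 at offsets 1–3.
U+44137 → 4-byte form F1 84 84 B7 at offsets 4–7.
U+F7E11 → 4-byte form F3 B7 B8 91 at offsets 8–11.
Offset 10 falls in char 4's range; it's byte 3 of F3 B7 B8 91 = 0xB8.

0xB8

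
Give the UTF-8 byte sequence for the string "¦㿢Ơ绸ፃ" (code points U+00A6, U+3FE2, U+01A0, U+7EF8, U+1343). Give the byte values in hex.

U+00A6: 2-byte form → C2 A6.
U+3FE2: 3-byte form → E3 BF A2.
U+01A0: 2-byte form → C6 A0.
U+7EF8: 3-byte form → E7 BB B8.
U+1343: 3-byte form → E1 8D 83.
Concatenated (13 bytes): C2 A6 E3 BF A2 C6 A0 E7 BB B8 E1 8D 83.

C2 A6 E3 BF A2 C6 A0 E7 BB B8 E1 8D 83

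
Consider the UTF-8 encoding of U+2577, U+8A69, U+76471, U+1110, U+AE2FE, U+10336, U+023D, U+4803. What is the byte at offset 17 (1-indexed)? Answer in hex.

1-indexed offset 17 is 0-indexed offset 16.
U+2577 → 3-byte form E2 95 B7 at offsets 0–2.
U+8A69 → 3-byte form E8 A9 A9 at offsets 3–5.
U+76471 → 4-byte form F1 B6 91 B1 at offsets 6–9.
U+1110 → 3-byte form E1 84 90 at offsets 10–12.
U+AE2FE → 4-byte form F2 AE 8B BE at offsets 13–16.
Offset 16 falls in char 5's range; it's byte 4 of F2 AE 8B BE = 0xBE.

0xBE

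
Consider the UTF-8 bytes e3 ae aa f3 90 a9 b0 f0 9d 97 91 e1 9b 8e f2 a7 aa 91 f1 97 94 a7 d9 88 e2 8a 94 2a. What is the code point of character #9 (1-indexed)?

U+002A

Offset 0: leading byte 0xE3 = 11100011 → 3-byte char #1 = E3 AE AA.
Offset 3: leading byte 0xF3 = 11110011 → 4-byte char #2 = F3 90 A9 B0.
Offset 7: leading byte 0xF0 = 11110000 → 4-byte char #3 = F0 9D 97 91.
Offset 11: leading byte 0xE1 = 11100001 → 3-byte char #4 = E1 9B 8E.
Offset 14: leading byte 0xF2 = 11110010 → 4-byte char #5 = F2 A7 AA 91.
Offset 18: leading byte 0xF1 = 11110001 → 4-byte char #6 = F1 97 94 A7.
Offset 22: leading byte 0xD9 = 11011001 → 2-byte char #7 = D9 88.
Offset 24: leading byte 0xE2 = 11100010 → 3-byte char #8 = E2 8A 94.
Offset 27: leading byte 0x2A = 00101010 → 1-byte char #9 = 2A.
Leading byte 0x2A = 00101010 matches 0xxxxxxx → 1-byte sequence.
Byte 1: 0x2A = 00101010, payload 0101010 (7 bits).
Concatenate: 0101010 = 0x2A (7 bits → U+002A).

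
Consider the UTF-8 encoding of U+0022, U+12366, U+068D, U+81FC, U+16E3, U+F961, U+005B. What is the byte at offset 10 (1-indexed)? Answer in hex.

1-indexed offset 10 is 0-indexed offset 9.
U+0022 → 1-byte form 22 at offsets 0–0.
U+12366 → 4-byte form F0 92 8D A6 at offsets 1–4.
U+068D → 2-byte form DA 8D at offsets 5–6.
U+81FC → 3-byte form E8 87 BC at offsets 7–9.
Offset 9 falls in char 4's range; it's byte 3 of E8 87 BC = 0xBC.

0xBC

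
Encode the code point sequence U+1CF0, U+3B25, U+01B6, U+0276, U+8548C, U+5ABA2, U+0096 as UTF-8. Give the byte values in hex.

E1 B3 B0 E3 AC A5 C6 B6 C9 B6 F2 85 92 8C F1 9A AE A2 C2 96

U+1CF0: 3-byte form → E1 B3 B0.
U+3B25: 3-byte form → E3 AC A5.
U+01B6: 2-byte form → C6 B6.
U+0276: 2-byte form → C9 B6.
U+8548C: 4-byte form → F2 85 92 8C.
U+5ABA2: 4-byte form → F1 9A AE A2.
U+0096: 2-byte form → C2 96.
Concatenated (20 bytes): E1 B3 B0 E3 AC A5 C6 B6 C9 B6 F2 85 92 8C F1 9A AE A2 C2 96.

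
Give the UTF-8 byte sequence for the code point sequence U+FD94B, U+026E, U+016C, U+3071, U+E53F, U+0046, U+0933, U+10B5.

F3 BD A5 8B C9 AE C5 AC E3 81 B1 EE 94 BF 46 E0 A4 B3 E1 82 B5

U+FD94B: 4-byte form → F3 BD A5 8B.
U+026E: 2-byte form → C9 AE.
U+016C: 2-byte form → C5 AC.
U+3071: 3-byte form → E3 81 B1.
U+E53F: 3-byte form → EE 94 BF.
U+0046: 1-byte form → 46.
U+0933: 3-byte form → E0 A4 B3.
U+10B5: 3-byte form → E1 82 B5.
Concatenated (21 bytes): F3 BD A5 8B C9 AE C5 AC E3 81 B1 EE 94 BF 46 E0 A4 B3 E1 82 B5.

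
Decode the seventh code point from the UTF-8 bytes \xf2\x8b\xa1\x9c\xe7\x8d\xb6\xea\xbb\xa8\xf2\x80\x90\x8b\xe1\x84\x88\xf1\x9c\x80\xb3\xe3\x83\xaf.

Offset 0: leading byte 0xF2 = 11110010 → 4-byte char #1 = F2 8B A1 9C.
Offset 4: leading byte 0xE7 = 11100111 → 3-byte char #2 = E7 8D B6.
Offset 7: leading byte 0xEA = 11101010 → 3-byte char #3 = EA BB A8.
Offset 10: leading byte 0xF2 = 11110010 → 4-byte char #4 = F2 80 90 8B.
Offset 14: leading byte 0xE1 = 11100001 → 3-byte char #5 = E1 84 88.
Offset 17: leading byte 0xF1 = 11110001 → 4-byte char #6 = F1 9C 80 B3.
Offset 21: leading byte 0xE3 = 11100011 → 3-byte char #7 = E3 83 AF.
Leading byte 0xE3 = 11100011 matches 1110xxxx → 3-byte sequence.
Byte 1: 0xE3 = 11100011, payload 0011 (4 bits).
Byte 2: 0x83 = 10000011 (10xxxxxx ✓), payload 000011.
Byte 3: 0xAF = 10101111 (10xxxxxx ✓), payload 101111.
Concatenate: 0011000011101111 = 0x30EF (16 bits → U+30EF).

U+30EF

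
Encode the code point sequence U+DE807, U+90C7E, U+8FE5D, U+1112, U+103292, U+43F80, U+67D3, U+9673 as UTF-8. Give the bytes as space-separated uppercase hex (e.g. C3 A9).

U+DE807: 4-byte form → F3 9E A0 87.
U+90C7E: 4-byte form → F2 90 B1 BE.
U+8FE5D: 4-byte form → F2 8F B9 9D.
U+1112: 3-byte form → E1 84 92.
U+103292: 4-byte form → F4 83 8A 92.
U+43F80: 4-byte form → F1 83 BE 80.
U+67D3: 3-byte form → E6 9F 93.
U+9673: 3-byte form → E9 99 B3.
Concatenated (29 bytes): F3 9E A0 87 F2 90 B1 BE F2 8F B9 9D E1 84 92 F4 83 8A 92 F1 83 BE 80 E6 9F 93 E9 99 B3.

F3 9E A0 87 F2 90 B1 BE F2 8F B9 9D E1 84 92 F4 83 8A 92 F1 83 BE 80 E6 9F 93 E9 99 B3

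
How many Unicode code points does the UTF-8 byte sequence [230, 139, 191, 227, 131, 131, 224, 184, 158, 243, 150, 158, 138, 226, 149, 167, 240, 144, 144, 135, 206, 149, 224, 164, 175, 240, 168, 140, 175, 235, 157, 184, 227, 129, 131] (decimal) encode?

11

Byte at offset 0: 0xE6 = 11100110 → 3-byte char (#1). Advance 3.
Byte at offset 3: 0xE3 = 11100011 → 3-byte char (#2). Advance 3.
Byte at offset 6: 0xE0 = 11100000 → 3-byte char (#3). Advance 3.
Byte at offset 9: 0xF3 = 11110011 → 4-byte char (#4). Advance 4.
Byte at offset 13: 0xE2 = 11100010 → 3-byte char (#5). Advance 3.
Byte at offset 16: 0xF0 = 11110000 → 4-byte char (#6). Advance 4.
Byte at offset 20: 0xCE = 11001110 → 2-byte char (#7). Advance 2.
Byte at offset 22: 0xE0 = 11100000 → 3-byte char (#8). Advance 3.
Byte at offset 25: 0xF0 = 11110000 → 4-byte char (#9). Advance 4.
Byte at offset 29: 0xEB = 11101011 → 3-byte char (#10). Advance 3.
Byte at offset 32: 0xE3 = 11100011 → 3-byte char (#11). Advance 3.
Reached end at offset 35 after 11 code points.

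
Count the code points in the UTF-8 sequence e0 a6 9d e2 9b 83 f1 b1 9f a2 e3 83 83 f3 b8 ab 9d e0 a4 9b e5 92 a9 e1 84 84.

8

Byte at offset 0: 0xE0 = 11100000 → 3-byte char (#1). Advance 3.
Byte at offset 3: 0xE2 = 11100010 → 3-byte char (#2). Advance 3.
Byte at offset 6: 0xF1 = 11110001 → 4-byte char (#3). Advance 4.
Byte at offset 10: 0xE3 = 11100011 → 3-byte char (#4). Advance 3.
Byte at offset 13: 0xF3 = 11110011 → 4-byte char (#5). Advance 4.
Byte at offset 17: 0xE0 = 11100000 → 3-byte char (#6). Advance 3.
Byte at offset 20: 0xE5 = 11100101 → 3-byte char (#7). Advance 3.
Byte at offset 23: 0xE1 = 11100001 → 3-byte char (#8). Advance 3.
Reached end at offset 26 after 8 code points.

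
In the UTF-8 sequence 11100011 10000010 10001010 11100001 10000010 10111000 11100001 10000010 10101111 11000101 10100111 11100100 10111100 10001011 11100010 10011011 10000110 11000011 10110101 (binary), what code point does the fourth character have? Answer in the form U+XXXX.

U+0167

Offset 0: leading byte 0xE3 = 11100011 → 3-byte char #1 = E3 82 8A.
Offset 3: leading byte 0xE1 = 11100001 → 3-byte char #2 = E1 82 B8.
Offset 6: leading byte 0xE1 = 11100001 → 3-byte char #3 = E1 82 AF.
Offset 9: leading byte 0xC5 = 11000101 → 2-byte char #4 = C5 A7.
Leading byte 0xC5 = 11000101 matches 110xxxxx → 2-byte sequence.
Byte 1: 0xC5 = 11000101, payload 00101 (5 bits).
Byte 2: 0xA7 = 10100111 (10xxxxxx ✓), payload 100111.
Concatenate: 00101100111 = 0x167 (11 bits → U+0167).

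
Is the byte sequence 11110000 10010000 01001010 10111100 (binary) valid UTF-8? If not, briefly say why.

Leading byte 0xF0 = 11110000 → 4-byte form.
Byte 3 is 0x4A = 01001010, which is not 10xxxxxx — expected a continuation byte.

invalid (non-continuation byte where continuation expected)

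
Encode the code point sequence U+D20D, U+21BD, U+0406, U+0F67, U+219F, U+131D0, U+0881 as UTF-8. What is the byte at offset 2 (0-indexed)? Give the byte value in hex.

U+D20D → 3-byte form ED 88 8D at offsets 0–2.
Offset 2 falls in char 1's range; it's byte 3 of ED 88 8D = 0x8D.

0x8D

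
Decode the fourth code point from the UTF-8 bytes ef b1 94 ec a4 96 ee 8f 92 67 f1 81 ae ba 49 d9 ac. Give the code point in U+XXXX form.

U+0067

Offset 0: leading byte 0xEF = 11101111 → 3-byte char #1 = EF B1 94.
Offset 3: leading byte 0xEC = 11101100 → 3-byte char #2 = EC A4 96.
Offset 6: leading byte 0xEE = 11101110 → 3-byte char #3 = EE 8F 92.
Offset 9: leading byte 0x67 = 01100111 → 1-byte char #4 = 67.
Leading byte 0x67 = 01100111 matches 0xxxxxxx → 1-byte sequence.
Byte 1: 0x67 = 01100111, payload 1100111 (7 bits).
Concatenate: 1100111 = 0x67 (7 bits → U+0067).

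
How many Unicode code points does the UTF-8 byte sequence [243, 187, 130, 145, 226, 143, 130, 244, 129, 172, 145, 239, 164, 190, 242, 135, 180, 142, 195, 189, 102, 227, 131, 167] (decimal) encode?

Byte at offset 0: 0xF3 = 11110011 → 4-byte char (#1). Advance 4.
Byte at offset 4: 0xE2 = 11100010 → 3-byte char (#2). Advance 3.
Byte at offset 7: 0xF4 = 11110100 → 4-byte char (#3). Advance 4.
Byte at offset 11: 0xEF = 11101111 → 3-byte char (#4). Advance 3.
Byte at offset 14: 0xF2 = 11110010 → 4-byte char (#5). Advance 4.
Byte at offset 18: 0xC3 = 11000011 → 2-byte char (#6). Advance 2.
Byte at offset 20: 0x66 = 01100110 → 1-byte char (#7). Advance 1.
Byte at offset 21: 0xE3 = 11100011 → 3-byte char (#8). Advance 3.
Reached end at offset 24 after 8 code points.

8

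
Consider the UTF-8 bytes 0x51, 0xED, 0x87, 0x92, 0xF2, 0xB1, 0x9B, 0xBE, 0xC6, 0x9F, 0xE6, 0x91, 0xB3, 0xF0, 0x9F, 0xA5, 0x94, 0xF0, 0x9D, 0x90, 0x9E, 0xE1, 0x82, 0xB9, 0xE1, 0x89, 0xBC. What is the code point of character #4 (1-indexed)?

Offset 0: leading byte 0x51 = 01010001 → 1-byte char #1 = 51.
Offset 1: leading byte 0xED = 11101101 → 3-byte char #2 = ED 87 92.
Offset 4: leading byte 0xF2 = 11110010 → 4-byte char #3 = F2 B1 9B BE.
Offset 8: leading byte 0xC6 = 11000110 → 2-byte char #4 = C6 9F.
Leading byte 0xC6 = 11000110 matches 110xxxxx → 2-byte sequence.
Byte 1: 0xC6 = 11000110, payload 00110 (5 bits).
Byte 2: 0x9F = 10011111 (10xxxxxx ✓), payload 011111.
Concatenate: 00110011111 = 0x19F (11 bits → U+019F).

U+019F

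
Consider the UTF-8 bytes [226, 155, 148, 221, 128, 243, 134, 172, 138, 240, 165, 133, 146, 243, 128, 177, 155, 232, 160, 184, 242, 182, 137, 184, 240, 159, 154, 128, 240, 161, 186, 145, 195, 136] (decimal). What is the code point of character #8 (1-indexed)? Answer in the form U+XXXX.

U+1F680

Offset 0: leading byte 0xE2 = 11100010 → 3-byte char #1 = E2 9B 94.
Offset 3: leading byte 0xDD = 11011101 → 2-byte char #2 = DD 80.
Offset 5: leading byte 0xF3 = 11110011 → 4-byte char #3 = F3 86 AC 8A.
Offset 9: leading byte 0xF0 = 11110000 → 4-byte char #4 = F0 A5 85 92.
Offset 13: leading byte 0xF3 = 11110011 → 4-byte char #5 = F3 80 B1 9B.
Offset 17: leading byte 0xE8 = 11101000 → 3-byte char #6 = E8 A0 B8.
Offset 20: leading byte 0xF2 = 11110010 → 4-byte char #7 = F2 B6 89 B8.
Offset 24: leading byte 0xF0 = 11110000 → 4-byte char #8 = F0 9F 9A 80.
Leading byte 0xF0 = 11110000 matches 11110xxx → 4-byte sequence.
Byte 1: 0xF0 = 11110000, payload 000 (3 bits).
Byte 2: 0x9F = 10011111 (10xxxxxx ✓), payload 011111.
Byte 3: 0x9A = 10011010 (10xxxxxx ✓), payload 011010.
Byte 4: 0x80 = 10000000 (10xxxxxx ✓), payload 000000.
Concatenate: 000011111011010000000 = 0x1F680 (21 bits → U+1F680).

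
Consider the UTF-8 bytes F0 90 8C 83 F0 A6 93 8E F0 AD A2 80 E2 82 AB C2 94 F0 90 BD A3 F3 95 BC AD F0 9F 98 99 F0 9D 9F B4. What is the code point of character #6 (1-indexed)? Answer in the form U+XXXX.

Offset 0: leading byte 0xF0 = 11110000 → 4-byte char #1 = F0 90 8C 83.
Offset 4: leading byte 0xF0 = 11110000 → 4-byte char #2 = F0 A6 93 8E.
Offset 8: leading byte 0xF0 = 11110000 → 4-byte char #3 = F0 AD A2 80.
Offset 12: leading byte 0xE2 = 11100010 → 3-byte char #4 = E2 82 AB.
Offset 15: leading byte 0xC2 = 11000010 → 2-byte char #5 = C2 94.
Offset 17: leading byte 0xF0 = 11110000 → 4-byte char #6 = F0 90 BD A3.
Leading byte 0xF0 = 11110000 matches 11110xxx → 4-byte sequence.
Byte 1: 0xF0 = 11110000, payload 000 (3 bits).
Byte 2: 0x90 = 10010000 (10xxxxxx ✓), payload 010000.
Byte 3: 0xBD = 10111101 (10xxxxxx ✓), payload 111101.
Byte 4: 0xA3 = 10100011 (10xxxxxx ✓), payload 100011.
Concatenate: 000010000111101100011 = 0x10F63 (21 bits → U+10F63).

U+10F63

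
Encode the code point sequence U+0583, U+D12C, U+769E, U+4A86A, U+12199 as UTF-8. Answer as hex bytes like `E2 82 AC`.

U+0583: 2-byte form → D6 83.
U+D12C: 3-byte form → ED 84 AC.
U+769E: 3-byte form → E7 9A 9E.
U+4A86A: 4-byte form → F1 8A A1 AA.
U+12199: 4-byte form → F0 92 86 99.
Concatenated (16 bytes): D6 83 ED 84 AC E7 9A 9E F1 8A A1 AA F0 92 86 99.

D6 83 ED 84 AC E7 9A 9E F1 8A A1 AA F0 92 86 99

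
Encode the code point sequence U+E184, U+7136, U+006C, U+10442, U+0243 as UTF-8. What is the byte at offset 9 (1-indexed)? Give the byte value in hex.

1-indexed offset 9 is 0-indexed offset 8.
U+E184 → 3-byte form EE 86 84 at offsets 0–2.
U+7136 → 3-byte form E7 84 B6 at offsets 3–5.
U+006C → 1-byte form 6C at offsets 6–6.
U+10442 → 4-byte form F0 90 91 82 at offsets 7–10.
Offset 8 falls in char 4's range; it's byte 2 of F0 90 91 82 = 0x90.

0x90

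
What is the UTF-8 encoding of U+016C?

C5 AC

U+016C = 0x16C = 364 decimal. In range U+0080–U+07FF → 2-byte form: 110xxxxx 10xxxxxx.
Binary (11 bits): 00101101100.
Split 5+6: 00101 | 101100.
Byte 1: 11000101 = 0xC5.
Byte 2: 10101100 = 0xAC.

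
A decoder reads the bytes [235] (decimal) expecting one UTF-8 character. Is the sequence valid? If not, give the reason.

invalid (sequence truncated)

Leading byte 0xEB = 11101011 → 3-byte form, but only 1 byte is present.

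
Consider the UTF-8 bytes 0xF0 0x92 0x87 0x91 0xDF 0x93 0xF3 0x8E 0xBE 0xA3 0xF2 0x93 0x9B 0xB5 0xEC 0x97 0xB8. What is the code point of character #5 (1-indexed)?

Offset 0: leading byte 0xF0 = 11110000 → 4-byte char #1 = F0 92 87 91.
Offset 4: leading byte 0xDF = 11011111 → 2-byte char #2 = DF 93.
Offset 6: leading byte 0xF3 = 11110011 → 4-byte char #3 = F3 8E BE A3.
Offset 10: leading byte 0xF2 = 11110010 → 4-byte char #4 = F2 93 9B B5.
Offset 14: leading byte 0xEC = 11101100 → 3-byte char #5 = EC 97 B8.
Leading byte 0xEC = 11101100 matches 1110xxxx → 3-byte sequence.
Byte 1: 0xEC = 11101100, payload 1100 (4 bits).
Byte 2: 0x97 = 10010111 (10xxxxxx ✓), payload 010111.
Byte 3: 0xB8 = 10111000 (10xxxxxx ✓), payload 111000.
Concatenate: 1100010111111000 = 0xC5F8 (16 bits → U+C5F8).

U+C5F8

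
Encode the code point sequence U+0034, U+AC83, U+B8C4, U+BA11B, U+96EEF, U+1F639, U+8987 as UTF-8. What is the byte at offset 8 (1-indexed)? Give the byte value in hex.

1-indexed offset 8 is 0-indexed offset 7.
U+0034 → 1-byte form 34 at offsets 0–0.
U+AC83 → 3-byte form EA B2 83 at offsets 1–3.
U+B8C4 → 3-byte form EB A3 84 at offsets 4–6.
U+BA11B → 4-byte form F2 BA 84 9B at offsets 7–10.
Offset 7 falls in char 4's range; it's byte 1 of F2 BA 84 9B = 0xF2.

0xF2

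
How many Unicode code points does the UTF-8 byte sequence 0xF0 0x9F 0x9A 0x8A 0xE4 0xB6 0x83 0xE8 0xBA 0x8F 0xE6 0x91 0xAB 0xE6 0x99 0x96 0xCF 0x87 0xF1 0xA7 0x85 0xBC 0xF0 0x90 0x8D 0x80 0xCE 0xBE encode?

Byte at offset 0: 0xF0 = 11110000 → 4-byte char (#1). Advance 4.
Byte at offset 4: 0xE4 = 11100100 → 3-byte char (#2). Advance 3.
Byte at offset 7: 0xE8 = 11101000 → 3-byte char (#3). Advance 3.
Byte at offset 10: 0xE6 = 11100110 → 3-byte char (#4). Advance 3.
Byte at offset 13: 0xE6 = 11100110 → 3-byte char (#5). Advance 3.
Byte at offset 16: 0xCF = 11001111 → 2-byte char (#6). Advance 2.
Byte at offset 18: 0xF1 = 11110001 → 4-byte char (#7). Advance 4.
Byte at offset 22: 0xF0 = 11110000 → 4-byte char (#8). Advance 4.
Byte at offset 26: 0xCE = 11001110 → 2-byte char (#9). Advance 2.
Reached end at offset 28 after 9 code points.

9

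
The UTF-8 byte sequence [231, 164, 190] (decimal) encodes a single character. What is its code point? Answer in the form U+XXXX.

U+793E

Leading byte 0xE7 = 11100111 matches 1110xxxx → 3-byte sequence.
Byte 1: 0xE7 = 11100111, payload 0111 (4 bits).
Byte 2: 0xA4 = 10100100 (10xxxxxx ✓), payload 100100.
Byte 3: 0xBE = 10111110 (10xxxxxx ✓), payload 111110.
Concatenate: 0111100100111110 = 0x793E (16 bits → U+793E).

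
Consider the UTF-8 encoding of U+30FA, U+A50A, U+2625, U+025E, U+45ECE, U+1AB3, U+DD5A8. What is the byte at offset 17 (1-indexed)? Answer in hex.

0xAA

1-indexed offset 17 is 0-indexed offset 16.
U+30FA → 3-byte form E3 83 BA at offsets 0–2.
U+A50A → 3-byte form EA 94 8A at offsets 3–5.
U+2625 → 3-byte form E2 98 A5 at offsets 6–8.
U+025E → 2-byte form C9 9E at offsets 9–10.
U+45ECE → 4-byte form F1 85 BB 8E at offsets 11–14.
U+1AB3 → 3-byte form E1 AA B3 at offsets 15–17.
Offset 16 falls in char 6's range; it's byte 2 of E1 AA B3 = 0xAA.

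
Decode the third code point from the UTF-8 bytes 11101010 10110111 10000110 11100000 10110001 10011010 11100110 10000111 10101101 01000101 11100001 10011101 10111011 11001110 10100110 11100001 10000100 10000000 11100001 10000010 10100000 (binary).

Offset 0: leading byte 0xEA = 11101010 → 3-byte char #1 = EA B7 86.
Offset 3: leading byte 0xE0 = 11100000 → 3-byte char #2 = E0 B1 9A.
Offset 6: leading byte 0xE6 = 11100110 → 3-byte char #3 = E6 87 AD.
Leading byte 0xE6 = 11100110 matches 1110xxxx → 3-byte sequence.
Byte 1: 0xE6 = 11100110, payload 0110 (4 bits).
Byte 2: 0x87 = 10000111 (10xxxxxx ✓), payload 000111.
Byte 3: 0xAD = 10101101 (10xxxxxx ✓), payload 101101.
Concatenate: 0110000111101101 = 0x61ED (16 bits → U+61ED).

U+61ED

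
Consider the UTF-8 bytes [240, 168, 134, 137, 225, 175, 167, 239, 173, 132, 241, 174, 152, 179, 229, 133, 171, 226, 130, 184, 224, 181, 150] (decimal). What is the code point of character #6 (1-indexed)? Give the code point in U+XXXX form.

Offset 0: leading byte 0xF0 = 11110000 → 4-byte char #1 = F0 A8 86 89.
Offset 4: leading byte 0xE1 = 11100001 → 3-byte char #2 = E1 AF A7.
Offset 7: leading byte 0xEF = 11101111 → 3-byte char #3 = EF AD 84.
Offset 10: leading byte 0xF1 = 11110001 → 4-byte char #4 = F1 AE 98 B3.
Offset 14: leading byte 0xE5 = 11100101 → 3-byte char #5 = E5 85 AB.
Offset 17: leading byte 0xE2 = 11100010 → 3-byte char #6 = E2 82 B8.
Leading byte 0xE2 = 11100010 matches 1110xxxx → 3-byte sequence.
Byte 1: 0xE2 = 11100010, payload 0010 (4 bits).
Byte 2: 0x82 = 10000010 (10xxxxxx ✓), payload 000010.
Byte 3: 0xB8 = 10111000 (10xxxxxx ✓), payload 111000.
Concatenate: 0010000010111000 = 0x20B8 (16 bits → U+20B8).

U+20B8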